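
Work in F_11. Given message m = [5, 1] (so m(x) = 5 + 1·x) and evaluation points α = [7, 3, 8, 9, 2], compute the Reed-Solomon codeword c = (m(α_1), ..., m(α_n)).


c = [1, 8, 2, 3, 7]

Message polynomial: m(x) = 5 + 1·x (mod 11).
For each evaluation point α_i, compute m(α_i) mod 11:
  α_1 = 7: Horner steps 1 → 1, so m(7) = 1.
  α_2 = 3: Horner steps 1 → 8, so m(3) = 8.
  α_3 = 8: Horner steps 1 → 2, so m(8) = 2.
  α_4 = 9: Horner steps 1 → 3, so m(9) = 3.
  α_5 = 2: Horner steps 1 → 7, so m(2) = 7.
Codeword c = [1, 8, 2, 3, 7] ∈ F_11^5.


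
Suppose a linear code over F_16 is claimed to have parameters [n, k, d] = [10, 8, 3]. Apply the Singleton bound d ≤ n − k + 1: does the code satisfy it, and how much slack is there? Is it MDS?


Singleton RHS = n − k + 1 = 3, slack = 0, bound satisfied, MDS.

Singleton bound: d ≤ n − k + 1.
Here n = 10, k = 8, so n − k + 1 = 3.
Given d = 3, check d ≤ 3: YES.
Slack = (n − k + 1) − d = 0.
The code is MDS (slack = 0).
Description: the claimed parameters are [10, 8, 3]_16; such a code would be MDS (meets Singleton bound).


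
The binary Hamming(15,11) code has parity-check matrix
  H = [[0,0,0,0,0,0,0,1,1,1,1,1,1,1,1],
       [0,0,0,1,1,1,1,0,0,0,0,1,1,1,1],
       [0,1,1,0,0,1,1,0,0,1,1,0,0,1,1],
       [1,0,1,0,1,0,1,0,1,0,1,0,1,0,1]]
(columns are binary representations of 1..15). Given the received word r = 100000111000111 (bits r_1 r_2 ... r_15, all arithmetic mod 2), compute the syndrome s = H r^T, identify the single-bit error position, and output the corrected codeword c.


s = (1, 0, 1, 1)^T, error position = 11, corrected codeword c = 100000111010111

Compute s = H r^T mod 2 one row at a time:
  s_1 = 1 + 1 + 0 + 0 + 0 + 1 + 1 + 1 = 5 ≡ 1 (mod 2).
  s_2 = 0 + 0 + 0 + 1 + 0 + 1 + 1 + 1 = 4 ≡ 0 (mod 2).
  s_3 = 0 + 0 + 0 + 1 + 0 + 0 + 1 + 1 = 3 ≡ 1 (mod 2).
  s_4 = 1 + 0 + 0 + 1 + 1 + 0 + 1 + 1 = 5 ≡ 1 (mod 2).
s = (1, 0, 1, 1)^T — this equals column 11 of H (binary 1011), so error is at position 11.
Correct: flip bit 11 of r = 100000111000111 to get c = 100000111010111.


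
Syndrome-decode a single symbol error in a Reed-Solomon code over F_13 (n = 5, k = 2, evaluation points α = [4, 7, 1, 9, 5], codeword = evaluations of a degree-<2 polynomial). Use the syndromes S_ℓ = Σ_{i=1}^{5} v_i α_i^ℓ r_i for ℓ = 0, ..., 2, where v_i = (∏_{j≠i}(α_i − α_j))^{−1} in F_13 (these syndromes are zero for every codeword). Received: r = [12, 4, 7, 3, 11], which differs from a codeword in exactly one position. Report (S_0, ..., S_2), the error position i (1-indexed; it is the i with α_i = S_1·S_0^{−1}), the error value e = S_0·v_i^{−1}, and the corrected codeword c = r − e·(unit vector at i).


S = (1, 5, 12), error at position 5, error magnitude e = 6, c = [12, 4, 7, 3, 5].

Step 1: column multipliers v_i = (∏_{j≠i}(α_i − α_j))^{−1} mod 13.
  i = 1 (α = 4): (4−7)(4−1)(4−9)(4−5) = (−3)·3·(−5)·(−1) = −45 ≡ 7, so v_1 = 7^{−1} = 2 (mod 13).
  i = 2 (α = 7): (7−4)(7−1)(7−9)(7−5) = 3·6·(−2)·2 = −72 ≡ 6, so v_2 = 6^{−1} = 11 (mod 13).
  i = 3 (α = 1): (1−4)(1−7)(1−9)(1−5) = (−3)·(−6)·(−8)·(−4) = 576 ≡ 4, so v_3 = 4^{−1} = 10 (mod 13).
  i = 4 (α = 9): (9−4)(9−7)(9−1)(9−5) = 5·2·8·4 = 320 ≡ 8, so v_4 = 8^{−1} = 5 (mod 13).
  i = 5 (α = 5): (5−4)(5−7)(5−1)(5−9) = 1·(−2)·4·(−4) = 32 ≡ 6, so v_5 = 6^{−1} = 11 (mod 13).
  v = [2, 11, 10, 5, 11].
Step 2: syndromes of r = [12, 4, 7, 3, 11] (all sums mod 13).
  S_0 = Σ v_i r_i = 2·12 + 11·4 + 10·7 + 5·3 + 11·11 = 274 ≡ 1.
  S_1 = Σ v_i α_i r_i = 2·4·12 + 11·7·4 + 10·1·7 + 5·9·3 + 11·5·11 = 1214 ≡ 5.
  α_i^2 mod 13 = [3, 10, 1, 3, 12].
  S_2 = Σ v_i α_i^2 r_i = 2·3·12 + 11·10·4 + 10·1·7 + 5·3·3 + 11·12·11 = 2079 ≡ 12.
  S = (1, 5, 12) ≠ 0, so r is not a codeword (an error is present).
Step 3: locate the error. For a single error e at position i, S_ℓ = v_i·e·α_i^ℓ, so α_err = S_1/S_0.
  S_0^{−1} = 1^{−1} = 1 (mod 13), so α_err = 5·1 = 5 ≡ 5 = α_5. Error position i = 5.
  Consistency check: S_2/S_1 = 12·8 = 96 ≡ 5 = α_err ✓ (single-error assumption holds).
Step 4: error magnitude e = S_0/v_5 = S_0·∏_{j≠5}(α_5 − α_j) = 1·6 = 6 ≡ 6 (mod 13).
Step 5: correct position 5: c_5 = r_5 − e = 11 − 6 ≡ 5 (mod 13). Hence c = [12, 4, 7, 3, 5].
  Check: interpolating c through the α_i gives m(x) = 1 + 6·x (degree < 2) with m(α_i) = c_i for every i, so c is indeed a codeword.


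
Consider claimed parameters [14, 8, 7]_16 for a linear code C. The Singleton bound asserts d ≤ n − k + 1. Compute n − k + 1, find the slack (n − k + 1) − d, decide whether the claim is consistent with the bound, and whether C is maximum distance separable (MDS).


Singleton RHS = n − k + 1 = 7, slack = 0, bound satisfied, MDS.

Singleton bound: d ≤ n − k + 1.
Here n = 14, k = 8, so n − k + 1 = 7.
Given d = 7, check d ≤ 7: YES.
Slack = (n − k + 1) − d = 0.
The code is MDS (slack = 0).
Description: the claimed parameters are [14, 8, 7]_16; such a code would be MDS (meets Singleton bound).


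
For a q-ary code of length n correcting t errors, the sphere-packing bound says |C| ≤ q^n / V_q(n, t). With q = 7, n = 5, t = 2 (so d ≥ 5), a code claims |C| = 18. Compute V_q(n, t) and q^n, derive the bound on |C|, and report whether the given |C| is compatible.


V_q(n, t) = 391, q^n = 16807, Hamming bound = 42, |C| = 18 ≤ bound (satisfied).

Step 1: Compute V_q(n, t) = Σ_{j=0}^2 C(n, j) (q−1)^j.
  j = 0: C(5,0)·(6)^0 = 1·1 = 1.
  j = 1: C(5,1)·(6)^1 = 5·6 = 30.
  j = 2: C(5,2)·(6)^2 = 10·36 = 360.
  V_q(n, t) = 1 + 30 + 360 = 391.
Step 2: q^n = 7^5 = 16807.
Step 3: Hamming bound ⌊q^n / V_q(n,t)⌋ = ⌊16807/391⌋ = 42.
Step 4: Compare |C| = 18 to 42: satisfied.
The claimed |C| lies below the Hamming bound.


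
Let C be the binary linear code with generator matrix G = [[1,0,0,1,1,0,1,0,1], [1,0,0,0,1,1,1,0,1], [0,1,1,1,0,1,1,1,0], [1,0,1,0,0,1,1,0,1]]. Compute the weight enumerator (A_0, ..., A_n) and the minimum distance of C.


Weight distribution: A_0 = 1, A_2 = 2, A_4 = 3, A_5 = 6, A_6 = 2, A_7 = 2. Minimum distance d = 2.

Enumerate all 2^4 = 16 messages m ∈ F_2^4.
For each, compute codeword c = mG in F_2^9, then tally its weight.
  m = 0000 → c = 000000000, weight = 0.
  m = 1000 → c = 100110101, weight = 5.
  m = 0100 → c = 100011101, weight = 5.
  m = 1100 → c = 000101000, weight = 2.
  m = 0010 → c = 011101110, weight = 6.
  m = 1010 → c = 111011011, weight = 7.
  m = 0110 → c = 111110011, weight = 7.
  m = 1110 → c = 011000110, weight = 4.
  m = 0001 → c = 101001101, weight = 5.
  m = 1001 → c = 001111000, weight = 4.
  m = 0101 → c = 001010000, weight = 2.
  m = 1101 → c = 101100101, weight = 5.
  m = 0011 → c = 110100011, weight = 5.
  m = 1011 → c = 010010110, weight = 4.
  m = 0111 → c = 010111110, weight = 6.
  m = 1111 → c = 110001011, weight = 5.
Tally weights:
  weight 0: 1 codewords.
  weight 2: 2 codewords.
  weight 4: 3 codewords.
  weight 5: 6 codewords.
  weight 6: 2 codewords.
  weight 7: 2 codewords.
Minimum distance d = smallest w > 0 with A_w > 0 = 2.
Sanity: Σ A_w = 16 = 2^4 = 16 ✓.


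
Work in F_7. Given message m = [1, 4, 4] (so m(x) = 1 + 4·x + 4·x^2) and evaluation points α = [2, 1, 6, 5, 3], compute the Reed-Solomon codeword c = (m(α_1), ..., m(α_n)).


c = [4, 2, 1, 2, 0]

Message polynomial: m(x) = 1 + 4·x + 4·x^2 (mod 7).
For each evaluation point α_i, compute m(α_i) mod 7:
  α_1 = 2: Horner steps 4 → 5 → 4, so m(2) = 4.
  α_2 = 1: Horner steps 4 → 1 → 2, so m(1) = 2.
  α_3 = 6: Horner steps 4 → 0 → 1, so m(6) = 1.
  α_4 = 5: Horner steps 4 → 3 → 2, so m(5) = 2.
  α_5 = 3: Horner steps 4 → 2 → 0, so m(3) = 0.
Codeword c = [4, 2, 1, 2, 0] ∈ F_7^5.


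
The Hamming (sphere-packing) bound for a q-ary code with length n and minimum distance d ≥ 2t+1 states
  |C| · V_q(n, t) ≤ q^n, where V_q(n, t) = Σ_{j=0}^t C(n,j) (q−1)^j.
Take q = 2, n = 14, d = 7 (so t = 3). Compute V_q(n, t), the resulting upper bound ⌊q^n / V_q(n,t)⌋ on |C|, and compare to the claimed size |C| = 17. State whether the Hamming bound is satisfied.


V_q(n, t) = 470, q^n = 16384, Hamming bound = 34, |C| = 17 ≤ bound (satisfied).

Step 1: Compute V_q(n, t) = Σ_{j=0}^3 C(n, j) (q−1)^j.
  j = 0: C(14,0)·(1)^0 = 1·1 = 1.
  j = 1: C(14,1)·(1)^1 = 14·1 = 14.
  j = 2: C(14,2)·(1)^2 = 91·1 = 91.
  j = 3: C(14,3)·(1)^3 = 364·1 = 364.
  V_q(n, t) = 1 + 14 + 91 + 364 = 470.
Step 2: q^n = 2^14 = 16384.
Step 3: Hamming bound ⌊q^n / V_q(n,t)⌋ = ⌊16384/470⌋ = 34.
Step 4: Compare |C| = 17 to 34: satisfied.
The claimed |C| lies below the Hamming bound.


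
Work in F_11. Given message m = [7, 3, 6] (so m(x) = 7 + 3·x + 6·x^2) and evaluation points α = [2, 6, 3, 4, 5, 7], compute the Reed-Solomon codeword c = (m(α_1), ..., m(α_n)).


c = [4, 10, 4, 5, 7, 3]

Message polynomial: m(x) = 7 + 3·x + 6·x^2 (mod 11).
For each evaluation point α_i, compute m(α_i) mod 11:
  α_1 = 2: Horner steps 6 → 4 → 4, so m(2) = 4.
  α_2 = 6: Horner steps 6 → 6 → 10, so m(6) = 10.
  α_3 = 3: Horner steps 6 → 10 → 4, so m(3) = 4.
  α_4 = 4: Horner steps 6 → 5 → 5, so m(4) = 5.
  α_5 = 5: Horner steps 6 → 0 → 7, so m(5) = 7.
  α_6 = 7: Horner steps 6 → 1 → 3, so m(7) = 3.
Codeword c = [4, 10, 4, 5, 7, 3] ∈ F_11^6.


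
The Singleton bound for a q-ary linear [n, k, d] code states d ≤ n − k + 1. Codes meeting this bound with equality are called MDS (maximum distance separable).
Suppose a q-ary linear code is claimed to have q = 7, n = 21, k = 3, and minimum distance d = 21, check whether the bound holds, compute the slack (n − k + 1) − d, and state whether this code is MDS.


Singleton RHS = n − k + 1 = 19, slack = -2, bound violated (no such code; not MDS).

Singleton bound: d ≤ n − k + 1.
Here n = 21, k = 3, so n − k + 1 = 19.
Given d = 21, check d ≤ 19: NO.
Slack = (n − k + 1) − d = -2.
The slack is negative: d = 21 exceeds n − k + 1 = 19 by 2, so the Singleton bound is violated and no linear [21, 3, 21]_7 code can exist. In particular it is not MDS (MDS requires d = n − k + 1 exactly).
Description: the claimed parameters are [21, 3, 21]_7; such a code would be impossible (violates the Singleton bound).


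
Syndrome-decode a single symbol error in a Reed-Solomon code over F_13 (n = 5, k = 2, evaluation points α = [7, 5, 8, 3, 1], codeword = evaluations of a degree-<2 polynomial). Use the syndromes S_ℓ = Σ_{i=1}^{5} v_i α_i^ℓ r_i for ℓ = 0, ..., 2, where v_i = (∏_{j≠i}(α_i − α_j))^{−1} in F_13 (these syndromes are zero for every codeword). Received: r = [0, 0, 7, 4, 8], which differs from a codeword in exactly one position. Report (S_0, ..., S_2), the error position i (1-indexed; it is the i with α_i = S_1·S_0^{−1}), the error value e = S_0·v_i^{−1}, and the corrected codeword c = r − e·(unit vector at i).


S = (1, 7, 10), error at position 1, error magnitude e = 4, c = [9, 0, 7, 4, 8].

Step 1: column multipliers v_i = (∏_{j≠i}(α_i − α_j))^{−1} mod 13.
  i = 1 (α = 7): (7−5)(7−8)(7−3)(7−1) = 2·(−1)·4·6 = −48 ≡ 4, so v_1 = 4^{−1} = 10 (mod 13).
  i = 2 (α = 5): (5−7)(5−8)(5−3)(5−1) = (−2)·(−3)·2·4 = 48 ≡ 9, so v_2 = 9^{−1} = 3 (mod 13).
  i = 3 (α = 8): (8−7)(8−5)(8−3)(8−1) = 1·3·5·7 = 105 ≡ 1, so v_3 = 1^{−1} = 1 (mod 13).
  i = 4 (α = 3): (3−7)(3−5)(3−8)(3−1) = (−4)·(−2)·(−5)·2 = −80 ≡ 11, so v_4 = 11^{−1} = 6 (mod 13).
  i = 5 (α = 1): (1−7)(1−5)(1−8)(1−3) = (−6)·(−4)·(−7)·(−2) = 336 ≡ 11, so v_5 = 11^{−1} = 6 (mod 13).
  v = [10, 3, 1, 6, 6].
Step 2: syndromes of r = [0, 0, 7, 4, 8] (all sums mod 13).
  S_0 = Σ v_i r_i = 10·0 + 3·0 + 1·7 + 6·4 + 6·8 = 79 ≡ 1.
  S_1 = Σ v_i α_i r_i = 10·7·0 + 3·5·0 + 1·8·7 + 6·3·4 + 6·1·8 = 176 ≡ 7.
  α_i^2 mod 13 = [10, 12, 12, 9, 1].
  S_2 = Σ v_i α_i^2 r_i = 10·10·0 + 3·12·0 + 1·12·7 + 6·9·4 + 6·1·8 = 348 ≡ 10.
  S = (1, 7, 10) ≠ 0, so r is not a codeword (an error is present).
Step 3: locate the error. For a single error e at position i, S_ℓ = v_i·e·α_i^ℓ, so α_err = S_1/S_0.
  S_0^{−1} = 1^{−1} = 1 (mod 13), so α_err = 7·1 = 7 ≡ 7 = α_1. Error position i = 1.
  Consistency check: S_2/S_1 = 10·2 = 20 ≡ 7 = α_err ✓ (single-error assumption holds).
Step 4: error magnitude e = S_0/v_1 = S_0·∏_{j≠1}(α_1 − α_j) = 1·4 = 4 ≡ 4 (mod 13).
Step 5: correct position 1: c_1 = r_1 − e = 0 − 4 ≡ 9 (mod 13). Hence c = [9, 0, 7, 4, 8].
  Check: interpolating c through the α_i gives m(x) = 10 + 11·x (degree < 2) with m(α_i) = c_i for every i, so c is indeed a codeword.


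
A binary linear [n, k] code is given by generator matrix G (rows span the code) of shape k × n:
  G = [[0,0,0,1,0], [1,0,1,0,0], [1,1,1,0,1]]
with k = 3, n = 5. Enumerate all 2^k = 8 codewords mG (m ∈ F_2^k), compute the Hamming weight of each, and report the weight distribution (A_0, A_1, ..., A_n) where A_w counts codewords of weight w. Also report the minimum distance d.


Weight distribution: A_0 = 1, A_1 = 1, A_2 = 2, A_3 = 2, A_4 = 1, A_5 = 1. Minimum distance d = 1.

Enumerate all 2^3 = 8 messages m ∈ F_2^3.
For each, compute codeword c = mG in F_2^5, then tally its weight.
  m = 000 → c = 00000, weight = 0.
  m = 100 → c = 00010, weight = 1.
  m = 010 → c = 10100, weight = 2.
  m = 110 → c = 10110, weight = 3.
  m = 001 → c = 11101, weight = 4.
  m = 101 → c = 11111, weight = 5.
  m = 011 → c = 01001, weight = 2.
  m = 111 → c = 01011, weight = 3.
Tally weights:
  weight 0: 1 codewords.
  weight 1: 1 codewords.
  weight 2: 2 codewords.
  weight 3: 2 codewords.
  weight 4: 1 codewords.
  weight 5: 1 codewords.
Minimum distance d = smallest w > 0 with A_w > 0 = 1.
Sanity: Σ A_w = 8 = 2^3 = 8 ✓.


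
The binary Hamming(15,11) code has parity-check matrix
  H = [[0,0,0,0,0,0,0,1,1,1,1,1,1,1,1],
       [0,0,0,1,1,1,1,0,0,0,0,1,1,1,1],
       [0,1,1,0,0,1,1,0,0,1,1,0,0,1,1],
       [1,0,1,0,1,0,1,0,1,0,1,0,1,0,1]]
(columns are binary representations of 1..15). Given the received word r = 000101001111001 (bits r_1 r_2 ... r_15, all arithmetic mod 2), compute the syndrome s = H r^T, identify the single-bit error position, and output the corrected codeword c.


s = (1, 0, 0, 1)^T, error position = 9, corrected codeword c = 000101000111001

Compute s = H r^T mod 2 one row at a time:
  s_1 = 0 + 1 + 1 + 1 + 1 + 0 + 0 + 1 = 5 ≡ 1 (mod 2).
  s_2 = 1 + 0 + 1 + 0 + 1 + 0 + 0 + 1 = 4 ≡ 0 (mod 2).
  s_3 = 0 + 0 + 1 + 0 + 1 + 1 + 0 + 1 = 4 ≡ 0 (mod 2).
  s_4 = 0 + 0 + 0 + 0 + 1 + 1 + 0 + 1 = 3 ≡ 1 (mod 2).
s = (1, 0, 0, 1)^T — this equals column 9 of H (binary 1001), so error is at position 9.
Correct: flip bit 9 of r = 000101001111001 to get c = 000101000111001.


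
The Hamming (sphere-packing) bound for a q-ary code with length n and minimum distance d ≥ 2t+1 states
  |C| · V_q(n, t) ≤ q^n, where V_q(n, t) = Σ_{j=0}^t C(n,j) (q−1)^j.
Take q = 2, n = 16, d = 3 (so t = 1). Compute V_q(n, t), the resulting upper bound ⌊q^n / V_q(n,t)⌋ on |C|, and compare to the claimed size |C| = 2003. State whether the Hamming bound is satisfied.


V_q(n, t) = 17, q^n = 65536, Hamming bound = 3855, |C| = 2003 ≤ bound (satisfied).

Step 1: Compute V_q(n, t) = Σ_{j=0}^1 C(n, j) (q−1)^j.
  j = 0: C(16,0)·(1)^0 = 1·1 = 1.
  j = 1: C(16,1)·(1)^1 = 16·1 = 16.
  V_q(n, t) = 1 + 16 = 17.
Step 2: q^n = 2^16 = 65536.
Step 3: Hamming bound ⌊q^n / V_q(n,t)⌋ = ⌊65536/17⌋ = 3855.
Step 4: Compare |C| = 2003 to 3855: satisfied.
The claimed |C| lies below the Hamming bound.


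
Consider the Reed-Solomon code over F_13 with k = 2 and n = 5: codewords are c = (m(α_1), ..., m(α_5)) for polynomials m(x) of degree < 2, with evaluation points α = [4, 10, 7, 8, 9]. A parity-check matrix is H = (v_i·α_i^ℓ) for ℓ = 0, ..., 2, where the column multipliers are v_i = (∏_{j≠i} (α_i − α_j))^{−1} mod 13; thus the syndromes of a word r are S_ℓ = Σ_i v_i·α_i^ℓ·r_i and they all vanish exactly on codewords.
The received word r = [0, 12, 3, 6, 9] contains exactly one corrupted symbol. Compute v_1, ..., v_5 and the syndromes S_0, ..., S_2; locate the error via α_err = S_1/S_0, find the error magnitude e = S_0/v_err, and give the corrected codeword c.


S = (5, 7, 2), error at position 1, error magnitude e = 6, c = [7, 12, 3, 6, 9].

Step 1: column multipliers v_i = (∏_{j≠i}(α_i − α_j))^{−1} mod 13.
  i = 1 (α = 4): (4−10)(4−7)(4−8)(4−9) = (−6)·(−3)·(−4)·(−5) = 360 ≡ 9, so v_1 = 9^{−1} = 3 (mod 13).
  i = 2 (α = 10): (10−4)(10−7)(10−8)(10−9) = 6·3·2·1 = 36 ≡ 10, so v_2 = 10^{−1} = 4 (mod 13).
  i = 3 (α = 7): (7−4)(7−10)(7−8)(7−9) = 3·(−3)·(−1)·(−2) = −18 ≡ 8, so v_3 = 8^{−1} = 5 (mod 13).
  i = 4 (α = 8): (8−4)(8−10)(8−7)(8−9) = 4·(−2)·1·(−1) = 8 ≡ 8, so v_4 = 8^{−1} = 5 (mod 13).
  i = 5 (α = 9): (9−4)(9−10)(9−7)(9−8) = 5·(−1)·2·1 = −10 ≡ 3, so v_5 = 3^{−1} = 9 (mod 13).
  v = [3, 4, 5, 5, 9].
Step 2: syndromes of r = [0, 12, 3, 6, 9] (all sums mod 13).
  S_0 = Σ v_i r_i = 3·0 + 4·12 + 5·3 + 5·6 + 9·9 = 174 ≡ 5.
  S_1 = Σ v_i α_i r_i = 3·4·0 + 4·10·12 + 5·7·3 + 5·8·6 + 9·9·9 = 1554 ≡ 7.
  α_i^2 mod 13 = [3, 9, 10, 12, 3].
  S_2 = Σ v_i α_i^2 r_i = 3·3·0 + 4·9·12 + 5·10·3 + 5·12·6 + 9·3·9 = 1185 ≡ 2.
  S = (5, 7, 2) ≠ 0, so r is not a codeword (an error is present).
Step 3: locate the error. For a single error e at position i, S_ℓ = v_i·e·α_i^ℓ, so α_err = S_1/S_0.
  S_0^{−1} = 5^{−1} = 8 (mod 13), so α_err = 7·8 = 56 ≡ 4 = α_1. Error position i = 1.
  Consistency check: S_2/S_1 = 2·2 = 4 ≡ 4 = α_err ✓ (single-error assumption holds).
Step 4: error magnitude e = S_0/v_1 = S_0·∏_{j≠1}(α_1 − α_j) = 5·9 = 45 ≡ 6 (mod 13).
Step 5: correct position 1: c_1 = r_1 − e = 0 − 6 ≡ 7 (mod 13). Hence c = [7, 12, 3, 6, 9].
  Check: interpolating c through the α_i gives m(x) = 8 + 3·x (degree < 2) with m(α_i) = c_i for every i, so c is indeed a codeword.


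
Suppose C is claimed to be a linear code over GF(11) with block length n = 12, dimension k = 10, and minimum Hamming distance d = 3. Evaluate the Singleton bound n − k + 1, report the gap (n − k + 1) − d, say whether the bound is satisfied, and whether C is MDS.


Singleton RHS = n − k + 1 = 3, slack = 0, bound satisfied, MDS.

Singleton bound: d ≤ n − k + 1.
Here n = 12, k = 10, so n − k + 1 = 3.
Given d = 3, check d ≤ 3: YES.
Slack = (n − k + 1) − d = 0.
The code is MDS (slack = 0).
Description: the claimed parameters are [12, 10, 3]_11; such a code would be MDS (meets Singleton bound).


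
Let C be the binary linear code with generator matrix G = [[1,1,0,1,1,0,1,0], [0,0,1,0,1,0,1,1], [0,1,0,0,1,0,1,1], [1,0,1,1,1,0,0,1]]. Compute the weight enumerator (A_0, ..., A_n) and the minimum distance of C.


Weight distribution: A_0 = 1, A_2 = 4, A_3 = 2, A_4 = 3, A_5 = 6. Minimum distance d = 2.

Enumerate all 2^4 = 16 messages m ∈ F_2^4.
For each, compute codeword c = mG in F_2^8, then tally its weight.
  m = 0000 → c = 00000000, weight = 0.
  m = 1000 → c = 11011010, weight = 5.
  m = 0100 → c = 00101011, weight = 4.
  m = 1100 → c = 11110001, weight = 5.
  m = 0010 → c = 01001011, weight = 4.
  m = 1010 → c = 10010001, weight = 3.
  m = 0110 → c = 01100000, weight = 2.
  m = 1110 → c = 10111010, weight = 5.
  m = 0001 → c = 10111001, weight = 5.
  m = 1001 → c = 01100011, weight = 4.
  m = 0101 → c = 10010010, weight = 3.
  m = 1101 → c = 01001000, weight = 2.
  m = 0011 → c = 11110010, weight = 5.
  m = 1011 → c = 00101000, weight = 2.
  m = 0111 → c = 11011001, weight = 5.
  m = 1111 → c = 00000011, weight = 2.
Tally weights:
  weight 0: 1 codewords.
  weight 2: 4 codewords.
  weight 3: 2 codewords.
  weight 4: 3 codewords.
  weight 5: 6 codewords.
Minimum distance d = smallest w > 0 with A_w > 0 = 2.
Sanity: Σ A_w = 16 = 2^4 = 16 ✓.


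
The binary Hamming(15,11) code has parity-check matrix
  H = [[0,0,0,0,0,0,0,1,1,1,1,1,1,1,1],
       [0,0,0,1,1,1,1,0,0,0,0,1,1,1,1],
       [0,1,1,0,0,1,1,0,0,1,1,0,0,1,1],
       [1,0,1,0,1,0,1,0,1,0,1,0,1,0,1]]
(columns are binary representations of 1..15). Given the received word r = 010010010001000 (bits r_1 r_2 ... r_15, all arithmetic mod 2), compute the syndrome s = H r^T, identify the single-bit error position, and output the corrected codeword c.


s = (0, 0, 1, 1)^T, error position = 3, corrected codeword c = 011010010001000

Compute s = H r^T mod 2 one row at a time:
  s_1 = 1 + 0 + 0 + 0 + 1 + 0 + 0 + 0 = 2 ≡ 0 (mod 2).
  s_2 = 0 + 1 + 0 + 0 + 1 + 0 + 0 + 0 = 2 ≡ 0 (mod 2).
  s_3 = 1 + 0 + 0 + 0 + 0 + 0 + 0 + 0 = 1 ≡ 1 (mod 2).
  s_4 = 0 + 0 + 1 + 0 + 0 + 0 + 0 + 0 = 1 ≡ 1 (mod 2).
s = (0, 0, 1, 1)^T — this equals column 3 of H (binary 0011), so error is at position 3.
Correct: flip bit 3 of r = 010010010001000 to get c = 011010010001000.


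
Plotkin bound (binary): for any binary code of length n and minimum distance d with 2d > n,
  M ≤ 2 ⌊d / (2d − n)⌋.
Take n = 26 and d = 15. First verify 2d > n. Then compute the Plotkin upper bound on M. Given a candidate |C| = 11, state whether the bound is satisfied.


Plotkin bound M ≤ 6; given |C| = 11 > bound (violated).

Check applicability: 2d = 30, n = 26.
2d − n = 4 > 0, so Plotkin applies.
Compute d/(2d−n) = 15/4 ≈ 3.7500.
⌊d/(2d−n)⌋ = 3.
Plotkin bound: M ≤ 2·3 = 6.
Given |C| = 11, check: VIOLATED.
This |C| is above the Plotkin bound, so no binary code with n = 26, d = 15 and 11 codewords exists.


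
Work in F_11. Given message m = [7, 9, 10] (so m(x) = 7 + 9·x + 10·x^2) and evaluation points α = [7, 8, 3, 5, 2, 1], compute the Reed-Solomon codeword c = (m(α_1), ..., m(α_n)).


c = [10, 4, 3, 5, 10, 4]

Message polynomial: m(x) = 7 + 9·x + 10·x^2 (mod 11).
For each evaluation point α_i, compute m(α_i) mod 11:
  α_1 = 7: Horner steps 10 → 2 → 10, so m(7) = 10.
  α_2 = 8: Horner steps 10 → 1 → 4, so m(8) = 4.
  α_3 = 3: Horner steps 10 → 6 → 3, so m(3) = 3.
  α_4 = 5: Horner steps 10 → 4 → 5, so m(5) = 5.
  α_5 = 2: Horner steps 10 → 7 → 10, so m(2) = 10.
  α_6 = 1: Horner steps 10 → 8 → 4, so m(1) = 4.
Codeword c = [10, 4, 3, 5, 10, 4] ∈ F_11^6.


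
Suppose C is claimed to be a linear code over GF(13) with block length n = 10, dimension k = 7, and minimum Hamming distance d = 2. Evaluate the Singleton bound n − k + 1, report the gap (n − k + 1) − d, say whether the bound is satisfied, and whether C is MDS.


Singleton RHS = n − k + 1 = 4, slack = 2, bound satisfied, not MDS.

Singleton bound: d ≤ n − k + 1.
Here n = 10, k = 7, so n − k + 1 = 4.
Given d = 2, check d ≤ 4: YES.
Slack = (n − k + 1) − d = 2.
The code is NOT MDS (slack = 2 > 0).
Description: the claimed parameters are [10, 7, 2]_13; such a code would be non-MDS.


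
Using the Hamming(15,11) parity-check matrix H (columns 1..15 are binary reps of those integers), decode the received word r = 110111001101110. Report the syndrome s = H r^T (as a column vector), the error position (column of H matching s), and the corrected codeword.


s = (1, 0, 0, 0)^T, error position = 8, corrected codeword c = 110111011101110

Compute s = H r^T mod 2 one row at a time:
  s_1 = 0 + 1 + 1 + 0 + 1 + 1 + 1 + 0 = 5 ≡ 1 (mod 2).
  s_2 = 1 + 1 + 1 + 0 + 1 + 1 + 1 + 0 = 6 ≡ 0 (mod 2).
  s_3 = 1 + 0 + 1 + 0 + 1 + 0 + 1 + 0 = 4 ≡ 0 (mod 2).
  s_4 = 1 + 0 + 1 + 0 + 1 + 0 + 1 + 0 = 4 ≡ 0 (mod 2).
s = (1, 0, 0, 0)^T — this equals column 8 of H (binary 1000), so error is at position 8.
Correct: flip bit 8 of r = 110111001101110 to get c = 110111011101110.


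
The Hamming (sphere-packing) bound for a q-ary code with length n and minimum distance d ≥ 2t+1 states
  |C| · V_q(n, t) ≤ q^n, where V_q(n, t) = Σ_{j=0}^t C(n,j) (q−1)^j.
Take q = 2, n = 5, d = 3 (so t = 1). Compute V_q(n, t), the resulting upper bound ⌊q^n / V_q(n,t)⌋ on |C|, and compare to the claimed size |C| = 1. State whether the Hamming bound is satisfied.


V_q(n, t) = 6, q^n = 32, Hamming bound = 5, |C| = 1 ≤ bound (satisfied).

Step 1: Compute V_q(n, t) = Σ_{j=0}^1 C(n, j) (q−1)^j.
  j = 0: C(5,0)·(1)^0 = 1·1 = 1.
  j = 1: C(5,1)·(1)^1 = 5·1 = 5.
  V_q(n, t) = 1 + 5 = 6.
Step 2: q^n = 2^5 = 32.
Step 3: Hamming bound ⌊q^n / V_q(n,t)⌋ = ⌊32/6⌋ = 5.
Step 4: Compare |C| = 1 to 5: satisfied.
The claimed |C| lies below the Hamming bound.


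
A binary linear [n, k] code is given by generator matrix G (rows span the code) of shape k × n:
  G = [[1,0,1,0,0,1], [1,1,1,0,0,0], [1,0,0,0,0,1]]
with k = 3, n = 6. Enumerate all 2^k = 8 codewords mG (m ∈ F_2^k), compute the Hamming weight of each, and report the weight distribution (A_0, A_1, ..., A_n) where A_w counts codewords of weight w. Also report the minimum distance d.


Weight distribution: A_0 = 1, A_1 = 1, A_2 = 3, A_3 = 3. Minimum distance d = 1.

Enumerate all 2^3 = 8 messages m ∈ F_2^3.
For each, compute codeword c = mG in F_2^6, then tally its weight.
  m = 000 → c = 000000, weight = 0.
  m = 100 → c = 101001, weight = 3.
  m = 010 → c = 111000, weight = 3.
  m = 110 → c = 010001, weight = 2.
  m = 001 → c = 100001, weight = 2.
  m = 101 → c = 001000, weight = 1.
  m = 011 → c = 011001, weight = 3.
  m = 111 → c = 110000, weight = 2.
Tally weights:
  weight 0: 1 codewords.
  weight 1: 1 codewords.
  weight 2: 3 codewords.
  weight 3: 3 codewords.
Minimum distance d = smallest w > 0 with A_w > 0 = 1.
Sanity: Σ A_w = 8 = 2^3 = 8 ✓.


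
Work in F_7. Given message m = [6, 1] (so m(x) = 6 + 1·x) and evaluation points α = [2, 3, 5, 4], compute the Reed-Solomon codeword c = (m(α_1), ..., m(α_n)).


c = [1, 2, 4, 3]

Message polynomial: m(x) = 6 + 1·x (mod 7).
For each evaluation point α_i, compute m(α_i) mod 7:
  α_1 = 2: Horner steps 1 → 1, so m(2) = 1.
  α_2 = 3: Horner steps 1 → 2, so m(3) = 2.
  α_3 = 5: Horner steps 1 → 4, so m(5) = 4.
  α_4 = 4: Horner steps 1 → 3, so m(4) = 3.
Codeword c = [1, 2, 4, 3] ∈ F_7^4.


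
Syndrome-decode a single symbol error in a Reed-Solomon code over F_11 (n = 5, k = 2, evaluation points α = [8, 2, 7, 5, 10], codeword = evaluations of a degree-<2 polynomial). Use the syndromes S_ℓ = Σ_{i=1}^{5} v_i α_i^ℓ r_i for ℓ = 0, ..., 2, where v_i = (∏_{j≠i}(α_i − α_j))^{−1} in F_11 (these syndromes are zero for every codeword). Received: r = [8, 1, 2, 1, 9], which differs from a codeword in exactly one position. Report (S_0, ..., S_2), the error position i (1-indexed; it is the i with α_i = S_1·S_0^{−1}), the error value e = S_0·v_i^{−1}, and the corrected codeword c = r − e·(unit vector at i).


S = (8, 5, 10), error at position 2, error magnitude e = 7, c = [8, 5, 2, 1, 9].

Step 1: column multipliers v_i = (∏_{j≠i}(α_i − α_j))^{−1} mod 11.
  i = 1 (α = 8): (8−2)(8−7)(8−5)(8−10) = 6·1·3·(−2) = −36 ≡ 8, so v_1 = 8^{−1} = 7 (mod 11).
  i = 2 (α = 2): (2−8)(2−7)(2−5)(2−10) = (−6)·(−5)·(−3)·(−8) = 720 ≡ 5, so v_2 = 5^{−1} = 9 (mod 11).
  i = 3 (α = 7): (7−8)(7−2)(7−5)(7−10) = (−1)·5·2·(−3) = 30 ≡ 8, so v_3 = 8^{−1} = 7 (mod 11).
  i = 4 (α = 5): (5−8)(5−2)(5−7)(5−10) = (−3)·3·(−2)·(−5) = −90 ≡ 9, so v_4 = 9^{−1} = 5 (mod 11).
  i = 5 (α = 10): (10−8)(10−2)(10−7)(10−5) = 2·8·3·5 = 240 ≡ 9, so v_5 = 9^{−1} = 5 (mod 11).
  v = [7, 9, 7, 5, 5].
Step 2: syndromes of r = [8, 1, 2, 1, 9] (all sums mod 11).
  S_0 = Σ v_i r_i = 7·8 + 9·1 + 7·2 + 5·1 + 5·9 = 129 ≡ 8.
  S_1 = Σ v_i α_i r_i = 7·8·8 + 9·2·1 + 7·7·2 + 5·5·1 + 5·10·9 = 1039 ≡ 5.
  α_i^2 mod 11 = [9, 4, 5, 3, 1].
  S_2 = Σ v_i α_i^2 r_i = 7·9·8 + 9·4·1 + 7·5·2 + 5·3·1 + 5·1·9 = 670 ≡ 10.
  S = (8, 5, 10) ≠ 0, so r is not a codeword (an error is present).
Step 3: locate the error. For a single error e at position i, S_ℓ = v_i·e·α_i^ℓ, so α_err = S_1/S_0.
  S_0^{−1} = 8^{−1} = 7 (mod 11), so α_err = 5·7 = 35 ≡ 2 = α_2. Error position i = 2.
  Consistency check: S_2/S_1 = 10·9 = 90 ≡ 2 = α_err ✓ (single-error assumption holds).
Step 4: error magnitude e = S_0/v_2 = S_0·∏_{j≠2}(α_2 − α_j) = 8·5 = 40 ≡ 7 (mod 11).
Step 5: correct position 2: c_2 = r_2 − e = 1 − 7 ≡ 5 (mod 11). Hence c = [8, 5, 2, 1, 9].
  Check: interpolating c through the α_i gives m(x) = 4 + 6·x (degree < 2) with m(α_i) = c_i for every i, so c is indeed a codeword.


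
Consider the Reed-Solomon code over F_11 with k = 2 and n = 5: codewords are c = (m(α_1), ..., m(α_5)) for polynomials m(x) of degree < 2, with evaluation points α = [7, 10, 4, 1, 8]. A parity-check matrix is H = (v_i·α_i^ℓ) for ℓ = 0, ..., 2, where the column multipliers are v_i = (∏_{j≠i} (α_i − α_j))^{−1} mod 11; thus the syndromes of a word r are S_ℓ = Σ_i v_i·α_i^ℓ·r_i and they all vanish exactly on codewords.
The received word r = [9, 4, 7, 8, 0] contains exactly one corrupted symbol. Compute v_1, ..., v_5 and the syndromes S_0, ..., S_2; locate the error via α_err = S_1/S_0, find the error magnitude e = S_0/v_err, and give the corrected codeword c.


S = (1, 4, 5), error at position 3, error magnitude e = 4, c = [9, 4, 3, 8, 0].

Step 1: column multipliers v_i = (∏_{j≠i}(α_i − α_j))^{−1} mod 11.
  i = 1 (α = 7): (7−10)(7−4)(7−1)(7−8) = (−3)·3·6·(−1) = 54 ≡ 10, so v_1 = 10^{−1} = 10 (mod 11).
  i = 2 (α = 10): (10−7)(10−4)(10−1)(10−8) = 3·6·9·2 = 324 ≡ 5, so v_2 = 5^{−1} = 9 (mod 11).
  i = 3 (α = 4): (4−7)(4−10)(4−1)(4−8) = (−3)·(−6)·3·(−4) = −216 ≡ 4, so v_3 = 4^{−1} = 3 (mod 11).
  i = 4 (α = 1): (1−7)(1−10)(1−4)(1−8) = (−6)·(−9)·(−3)·(−7) = 1134 ≡ 1, so v_4 = 1^{−1} = 1 (mod 11).
  i = 5 (α = 8): (8−7)(8−10)(8−4)(8−1) = 1·(−2)·4·7 = −56 ≡ 10, so v_5 = 10^{−1} = 10 (mod 11).
  v = [10, 9, 3, 1, 10].
Step 2: syndromes of r = [9, 4, 7, 8, 0] (all sums mod 11).
  S_0 = Σ v_i r_i = 10·9 + 9·4 + 3·7 + 1·8 + 10·0 = 155 ≡ 1.
  S_1 = Σ v_i α_i r_i = 10·7·9 + 9·10·4 + 3·4·7 + 1·1·8 + 10·8·0 = 1082 ≡ 4.
  α_i^2 mod 11 = [5, 1, 5, 1, 9].
  S_2 = Σ v_i α_i^2 r_i = 10·5·9 + 9·1·4 + 3·5·7 + 1·1·8 + 10·9·0 = 599 ≡ 5.
  S = (1, 4, 5) ≠ 0, so r is not a codeword (an error is present).
Step 3: locate the error. For a single error e at position i, S_ℓ = v_i·e·α_i^ℓ, so α_err = S_1/S_0.
  S_0^{−1} = 1^{−1} = 1 (mod 11), so α_err = 4·1 = 4 ≡ 4 = α_3. Error position i = 3.
  Consistency check: S_2/S_1 = 5·3 = 15 ≡ 4 = α_err ✓ (single-error assumption holds).
Step 4: error magnitude e = S_0/v_3 = S_0·∏_{j≠3}(α_3 − α_j) = 1·4 = 4 ≡ 4 (mod 11).
Step 5: correct position 3: c_3 = r_3 − e = 7 − 4 ≡ 3 (mod 11). Hence c = [9, 4, 3, 8, 0].
  Check: interpolating c through the α_i gives m(x) = 6 + 2·x (degree < 2) with m(α_i) = c_i for every i, so c is indeed a codeword.


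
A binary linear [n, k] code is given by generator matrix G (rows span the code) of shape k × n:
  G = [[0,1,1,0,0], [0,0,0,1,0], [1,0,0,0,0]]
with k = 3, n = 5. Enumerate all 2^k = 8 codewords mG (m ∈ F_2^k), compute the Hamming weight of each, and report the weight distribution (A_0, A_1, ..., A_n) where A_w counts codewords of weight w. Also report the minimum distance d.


Weight distribution: A_0 = 1, A_1 = 2, A_2 = 2, A_3 = 2, A_4 = 1. Minimum distance d = 1.

Enumerate all 2^3 = 8 messages m ∈ F_2^3.
For each, compute codeword c = mG in F_2^5, then tally its weight.
  m = 000 → c = 00000, weight = 0.
  m = 100 → c = 01100, weight = 2.
  m = 010 → c = 00010, weight = 1.
  m = 110 → c = 01110, weight = 3.
  m = 001 → c = 10000, weight = 1.
  m = 101 → c = 11100, weight = 3.
  m = 011 → c = 10010, weight = 2.
  m = 111 → c = 11110, weight = 4.
Tally weights:
  weight 0: 1 codewords.
  weight 1: 2 codewords.
  weight 2: 2 codewords.
  weight 3: 2 codewords.
  weight 4: 1 codewords.
Minimum distance d = smallest w > 0 with A_w > 0 = 1.
Sanity: Σ A_w = 8 = 2^3 = 8 ✓.


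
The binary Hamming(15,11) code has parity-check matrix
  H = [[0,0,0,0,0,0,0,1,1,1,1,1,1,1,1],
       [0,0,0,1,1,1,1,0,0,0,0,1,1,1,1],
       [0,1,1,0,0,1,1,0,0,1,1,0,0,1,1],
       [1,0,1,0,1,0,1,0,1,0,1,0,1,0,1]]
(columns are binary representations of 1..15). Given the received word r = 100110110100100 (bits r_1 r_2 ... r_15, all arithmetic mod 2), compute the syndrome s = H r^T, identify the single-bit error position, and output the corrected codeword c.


s = (1, 0, 0, 0)^T, error position = 8, corrected codeword c = 100110100100100

Compute s = H r^T mod 2 one row at a time:
  s_1 = 1 + 0 + 1 + 0 + 0 + 1 + 0 + 0 = 3 ≡ 1 (mod 2).
  s_2 = 1 + 1 + 0 + 1 + 0 + 1 + 0 + 0 = 4 ≡ 0 (mod 2).
  s_3 = 0 + 0 + 0 + 1 + 1 + 0 + 0 + 0 = 2 ≡ 0 (mod 2).
  s_4 = 1 + 0 + 1 + 1 + 0 + 0 + 1 + 0 = 4 ≡ 0 (mod 2).
s = (1, 0, 0, 0)^T — this equals column 8 of H (binary 1000), so error is at position 8.
Correct: flip bit 8 of r = 100110110100100 to get c = 100110100100100.


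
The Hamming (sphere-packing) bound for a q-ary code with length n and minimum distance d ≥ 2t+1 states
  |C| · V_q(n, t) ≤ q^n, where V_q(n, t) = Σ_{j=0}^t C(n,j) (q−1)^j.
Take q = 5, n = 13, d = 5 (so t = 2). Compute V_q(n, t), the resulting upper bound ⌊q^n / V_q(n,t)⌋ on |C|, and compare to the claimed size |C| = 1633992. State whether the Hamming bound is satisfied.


V_q(n, t) = 1301, q^n = 1220703125, Hamming bound = 938280, |C| = 1633992 > bound (violated).

Step 1: Compute V_q(n, t) = Σ_{j=0}^2 C(n, j) (q−1)^j.
  j = 0: C(13,0)·(4)^0 = 1·1 = 1.
  j = 1: C(13,1)·(4)^1 = 13·4 = 52.
  j = 2: C(13,2)·(4)^2 = 78·16 = 1248.
  V_q(n, t) = 1 + 52 + 1248 = 1301.
Step 2: q^n = 5^13 = 1220703125.
Step 3: Hamming bound ⌊q^n / V_q(n,t)⌋ = ⌊1220703125/1301⌋ = 938280.
Step 4: Compare |C| = 1633992 to 938280: violated.
The claimed |C| lies above the Hamming bound, so no 5-ary code of length 13 with d ≥ 5 can have 1633992 codewords.


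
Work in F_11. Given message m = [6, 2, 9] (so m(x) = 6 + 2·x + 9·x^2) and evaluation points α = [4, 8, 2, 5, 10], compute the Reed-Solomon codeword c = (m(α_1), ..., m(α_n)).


c = [4, 4, 2, 10, 2]

Message polynomial: m(x) = 6 + 2·x + 9·x^2 (mod 11).
For each evaluation point α_i, compute m(α_i) mod 11:
  α_1 = 4: Horner steps 9 → 5 → 4, so m(4) = 4.
  α_2 = 8: Horner steps 9 → 8 → 4, so m(8) = 4.
  α_3 = 2: Horner steps 9 → 9 → 2, so m(2) = 2.
  α_4 = 5: Horner steps 9 → 3 → 10, so m(5) = 10.
  α_5 = 10: Horner steps 9 → 4 → 2, so m(10) = 2.
Codeword c = [4, 4, 2, 10, 2] ∈ F_11^5.


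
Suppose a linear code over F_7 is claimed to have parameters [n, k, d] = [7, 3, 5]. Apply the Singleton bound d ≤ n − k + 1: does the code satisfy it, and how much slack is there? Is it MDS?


Singleton RHS = n − k + 1 = 5, slack = 0, bound satisfied, MDS.

Singleton bound: d ≤ n − k + 1.
Here n = 7, k = 3, so n − k + 1 = 5.
Given d = 5, check d ≤ 5: YES.
Slack = (n − k + 1) − d = 0.
The code is MDS (slack = 0).
Description: the claimed parameters are [7, 3, 5]_7; such a code would be MDS (meets Singleton bound).


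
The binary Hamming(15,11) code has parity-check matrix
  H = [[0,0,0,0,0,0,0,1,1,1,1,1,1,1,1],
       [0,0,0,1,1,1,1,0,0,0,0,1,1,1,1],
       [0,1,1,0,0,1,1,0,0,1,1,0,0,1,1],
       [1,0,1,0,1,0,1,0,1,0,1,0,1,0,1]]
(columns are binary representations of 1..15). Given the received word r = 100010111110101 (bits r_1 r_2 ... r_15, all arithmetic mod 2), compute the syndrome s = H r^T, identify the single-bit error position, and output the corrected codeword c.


s = (0, 0, 0, 1)^T, error position = 1, corrected codeword c = 000010111110101

Compute s = H r^T mod 2 one row at a time:
  s_1 = 1 + 1 + 1 + 1 + 0 + 1 + 0 + 1 = 6 ≡ 0 (mod 2).
  s_2 = 0 + 1 + 0 + 1 + 0 + 1 + 0 + 1 = 4 ≡ 0 (mod 2).
  s_3 = 0 + 0 + 0 + 1 + 1 + 1 + 0 + 1 = 4 ≡ 0 (mod 2).
  s_4 = 1 + 0 + 1 + 1 + 1 + 1 + 1 + 1 = 7 ≡ 1 (mod 2).
s = (0, 0, 0, 1)^T — this equals column 1 of H (binary 0001), so error is at position 1.
Correct: flip bit 1 of r = 100010111110101 to get c = 000010111110101.


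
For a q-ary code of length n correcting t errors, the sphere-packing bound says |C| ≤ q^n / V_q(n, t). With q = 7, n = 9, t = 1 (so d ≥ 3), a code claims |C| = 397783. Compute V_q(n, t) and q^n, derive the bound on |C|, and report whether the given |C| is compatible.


V_q(n, t) = 55, q^n = 40353607, Hamming bound = 733701, |C| = 397783 ≤ bound (satisfied).

Step 1: Compute V_q(n, t) = Σ_{j=0}^1 C(n, j) (q−1)^j.
  j = 0: C(9,0)·(6)^0 = 1·1 = 1.
  j = 1: C(9,1)·(6)^1 = 9·6 = 54.
  V_q(n, t) = 1 + 54 = 55.
Step 2: q^n = 7^9 = 40353607.
Step 3: Hamming bound ⌊q^n / V_q(n,t)⌋ = ⌊40353607/55⌋ = 733701.
Step 4: Compare |C| = 397783 to 733701: satisfied.
The claimed |C| lies below the Hamming bound.


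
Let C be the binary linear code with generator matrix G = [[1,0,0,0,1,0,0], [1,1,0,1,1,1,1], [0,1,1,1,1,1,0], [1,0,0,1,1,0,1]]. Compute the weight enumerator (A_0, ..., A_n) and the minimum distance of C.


Weight distribution: A_0 = 1, A_2 = 3, A_3 = 4, A_4 = 3, A_5 = 4, A_6 = 1. Minimum distance d = 2.

Enumerate all 2^4 = 16 messages m ∈ F_2^4.
For each, compute codeword c = mG in F_2^7, then tally its weight.
  m = 0000 → c = 0000000, weight = 0.
  m = 1000 → c = 1000100, weight = 2.
  m = 0100 → c = 1101111, weight = 6.
  m = 1100 → c = 0101011, weight = 4.
  m = 0010 → c = 0111110, weight = 5.
  m = 1010 → c = 1111010, weight = 5.
  m = 0110 → c = 1010001, weight = 3.
  m = 1110 → c = 0010101, weight = 3.
  m = 0001 → c = 1001101, weight = 4.
  m = 1001 → c = 0001001, weight = 2.
  m = 0101 → c = 0100010, weight = 2.
  m = 1101 → c = 1100110, weight = 4.
  m = 0011 → c = 1110011, weight = 5.
  m = 1011 → c = 0110111, weight = 5.
  m = 0111 → c = 0011100, weight = 3.
  m = 1111 → c = 1011000, weight = 3.
Tally weights:
  weight 0: 1 codewords.
  weight 2: 3 codewords.
  weight 3: 4 codewords.
  weight 4: 3 codewords.
  weight 5: 4 codewords.
  weight 6: 1 codewords.
Minimum distance d = smallest w > 0 with A_w > 0 = 2.
Sanity: Σ A_w = 16 = 2^4 = 16 ✓.


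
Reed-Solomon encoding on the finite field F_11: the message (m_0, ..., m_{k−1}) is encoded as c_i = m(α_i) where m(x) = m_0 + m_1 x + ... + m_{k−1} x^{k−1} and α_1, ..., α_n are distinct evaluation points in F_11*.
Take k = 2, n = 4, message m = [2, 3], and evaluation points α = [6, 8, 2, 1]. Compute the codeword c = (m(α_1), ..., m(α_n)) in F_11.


c = [9, 4, 8, 5]

Message polynomial: m(x) = 2 + 3·x (mod 11).
For each evaluation point α_i, compute m(α_i) mod 11:
  α_1 = 6: Horner steps 3 → 9, so m(6) = 9.
  α_2 = 8: Horner steps 3 → 4, so m(8) = 4.
  α_3 = 2: Horner steps 3 → 8, so m(2) = 8.
  α_4 = 1: Horner steps 3 → 5, so m(1) = 5.
Codeword c = [9, 4, 8, 5] ∈ F_11^4.


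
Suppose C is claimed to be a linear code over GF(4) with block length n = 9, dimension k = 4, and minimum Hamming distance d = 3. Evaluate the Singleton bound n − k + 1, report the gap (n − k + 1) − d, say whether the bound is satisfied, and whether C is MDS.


Singleton RHS = n − k + 1 = 6, slack = 3, bound satisfied, not MDS.

Singleton bound: d ≤ n − k + 1.
Here n = 9, k = 4, so n − k + 1 = 6.
Given d = 3, check d ≤ 6: YES.
Slack = (n − k + 1) − d = 3.
The code is NOT MDS (slack = 3 > 0).
Description: the claimed parameters are [9, 4, 3]_4; such a code would be non-MDS.


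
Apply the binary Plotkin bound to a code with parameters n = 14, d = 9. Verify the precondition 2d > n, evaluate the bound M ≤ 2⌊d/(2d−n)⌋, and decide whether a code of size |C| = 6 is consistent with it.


Plotkin bound M ≤ 4; given |C| = 6 > bound (violated).

Check applicability: 2d = 18, n = 14.
2d − n = 4 > 0, so Plotkin applies.
Compute d/(2d−n) = 9/4 ≈ 2.2500.
⌊d/(2d−n)⌋ = 2.
Plotkin bound: M ≤ 2·2 = 4.
Given |C| = 6, check: VIOLATED.
This |C| is above the Plotkin bound, so no binary code with n = 14, d = 9 and 6 codewords exists.
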